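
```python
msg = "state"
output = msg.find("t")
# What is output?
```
Trace:
  msg='state'
  msg='state', output=1

Final answer: 1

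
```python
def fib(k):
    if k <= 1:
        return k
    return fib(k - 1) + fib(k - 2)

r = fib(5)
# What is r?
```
Call trace (a repeated sub-call is expanded the first time; later identical calls just restate its return value):
fib(k=5)
  fib(k=4)
    fib(k=3)
      fib(k=2)
        fib(k=1)
        -> return 1
        fib(k=0)
        -> return 0
      -> return 1
      fib(k=1)
      -> return 1
    -> return 2
    fib(k=2) -> return 1  (same call as traced above)
  -> return 3
  fib(k=3) -> return 2  (same call as traced above)
-> return 5

Final answer: 5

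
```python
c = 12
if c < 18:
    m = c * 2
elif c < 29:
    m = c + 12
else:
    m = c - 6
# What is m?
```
Trace:
  c=12
  c=12, m=24

Final answer: 24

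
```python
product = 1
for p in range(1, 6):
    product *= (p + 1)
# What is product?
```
Trace:
  product=1
  product=2, p=1
  product=6, p=2
  product=24, p=3
  product=120, p=4
  product=720, p=5

Final answer: 720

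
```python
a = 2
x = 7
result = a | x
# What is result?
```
Trace:
  a=2
  a=2, x=7
  a=2, x=7, result=7

Final answer: 7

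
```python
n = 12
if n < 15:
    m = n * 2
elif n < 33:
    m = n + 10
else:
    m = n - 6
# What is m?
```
Trace:
  n=12
  n=12, m=24

Final answer: 24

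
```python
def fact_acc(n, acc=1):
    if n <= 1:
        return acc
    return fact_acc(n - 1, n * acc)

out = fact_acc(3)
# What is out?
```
Call trace:
fact_acc(n=3, acc=1)
  fact_acc(n=2, acc=3)
    fact_acc(n=1, acc=6)
    -> return 6
  -> return 6
-> return 6

Final answer: 6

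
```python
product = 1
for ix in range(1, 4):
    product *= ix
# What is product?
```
Trace:
  product=1
  product=1, ix=1
  product=2, ix=2
  product=6, ix=3

Final answer: 6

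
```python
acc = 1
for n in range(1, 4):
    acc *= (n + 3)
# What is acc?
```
Trace:
  acc=1
  acc=4, n=1
  acc=20, n=2
  acc=120, n=3

Final answer: 120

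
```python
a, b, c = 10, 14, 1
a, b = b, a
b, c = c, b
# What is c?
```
Trace:
  a=10, b=14, c=1
  a=14, b=10, c=1
  a=14, b=1, c=10

Final answer: 10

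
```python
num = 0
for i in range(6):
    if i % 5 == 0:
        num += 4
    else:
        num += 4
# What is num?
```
Trace:
  num=0
  num=4, i=0
  num=8, i=1
  num=12, i=2
  num=16, i=3
  num=20, i=4
  num=24, i=5

Final answer: 24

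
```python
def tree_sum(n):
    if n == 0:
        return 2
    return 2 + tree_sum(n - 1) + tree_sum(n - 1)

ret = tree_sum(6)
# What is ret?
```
Call trace (a repeated sub-call is expanded the first time; later identical calls just restate its return value):
tree_sum(n=6)
  tree_sum(n=5)
    tree_sum(n=4)
      tree_sum(n=3)
        tree_sum(n=2)
          tree_sum(n=1)
            tree_sum(n=0)
            -> return 2
            tree_sum(n=0)
            -> return 2
          -> return 6
          tree_sum(n=1) -> return 6  (same call as traced above)
        -> return 14
        tree_sum(n=2) -> return 14  (same call as traced above)
      -> return 30
      tree_sum(n=3) -> return 30  (same call as traced above)
    -> return 62
    tree_sum(n=4) -> return 62  (same call as traced above)
  -> return 126
  tree_sum(n=5) -> return 126  (same call as traced above)
-> return 254

Final answer: 254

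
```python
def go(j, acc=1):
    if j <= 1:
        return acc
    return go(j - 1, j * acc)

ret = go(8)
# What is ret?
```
Call trace:
go(j=8, acc=1)
  go(j=7, acc=8)
    go(j=6, acc=56)
      go(j=5, acc=336)
        go(j=4, acc=1680)
          go(j=3, acc=6720)
            go(j=2, acc=20160)
              go(j=1, acc=40320)
              -> return 40320
            -> return 40320
          -> return 40320
        -> return 40320
      -> return 40320
    -> return 40320
  -> return 40320
-> return 40320

Final answer: 40320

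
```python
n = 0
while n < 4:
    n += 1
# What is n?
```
Trace:
  n=0
  n=1
  n=2
  n=3
  n=4

Final answer: 4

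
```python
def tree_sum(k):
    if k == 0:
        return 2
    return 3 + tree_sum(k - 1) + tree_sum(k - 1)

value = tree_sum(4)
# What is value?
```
Call trace (a repeated sub-call is expanded the first time; later identical calls just restate its return value):
tree_sum(k=4)
  tree_sum(k=3)
    tree_sum(k=2)
      tree_sum(k=1)
        tree_sum(k=0)
        -> return 2
        tree_sum(k=0)
        -> return 2
      -> return 7
      tree_sum(k=1) -> return 7  (same call as traced above)
    -> return 17
    tree_sum(k=2) -> return 17  (same call as traced above)
  -> return 37
  tree_sum(k=3) -> return 37  (same call as traced above)
-> return 77

Final answer: 77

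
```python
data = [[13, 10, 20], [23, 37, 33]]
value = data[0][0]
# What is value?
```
Trace:
  data=[[13, 10, 20], [23, 37, 33]]
  data=[[13, 10, 20], [23, 37, 33]], value=13

Final answer: 13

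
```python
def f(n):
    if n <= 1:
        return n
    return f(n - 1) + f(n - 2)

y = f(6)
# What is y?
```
Call trace (a repeated sub-call is expanded the first time; later identical calls just restate its return value):
f(n=6)
  f(n=5)
    f(n=4)
      f(n=3)
        f(n=2)
          f(n=1)
          -> return 1
          f(n=0)
          -> return 0
        -> return 1
        f(n=1)
        -> return 1
      -> return 2
      f(n=2) -> return 1  (same call as traced above)
    -> return 3
    f(n=3) -> return 2  (same call as traced above)
  -> return 5
  f(n=4) -> return 3  (same call as traced above)
-> return 8

Final answer: 8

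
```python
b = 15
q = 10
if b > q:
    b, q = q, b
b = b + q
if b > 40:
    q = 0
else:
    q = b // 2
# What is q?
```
Trace:
  b=15
  b=15, q=10
  b=10, q=15
  b=25, q=15
  b=25, q=12

Final answer: 12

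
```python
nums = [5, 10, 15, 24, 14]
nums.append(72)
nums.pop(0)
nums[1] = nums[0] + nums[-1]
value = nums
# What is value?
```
Trace:
  nums=[5, 10, 15, 24, 14]
  nums=[5, 10, 15, 24, 14, 72]
  nums=[10, 15, 24, 14, 72]
  nums=[10, 82, 24, 14, 72]
  nums=[10, 82, 24, 14, 72], value=[10, 82, 24, 14, 72]

Final answer: [10, 82, 24, 14, 72]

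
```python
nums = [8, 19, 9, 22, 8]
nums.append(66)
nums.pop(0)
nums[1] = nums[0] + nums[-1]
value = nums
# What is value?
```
Trace:
  nums=[8, 19, 9, 22, 8]
  nums=[8, 19, 9, 22, 8, 66]
  nums=[19, 9, 22, 8, 66]
  nums=[19, 85, 22, 8, 66]
  nums=[19, 85, 22, 8, 66], value=[19, 85, 22, 8, 66]

Final answer: [19, 85, 22, 8, 66]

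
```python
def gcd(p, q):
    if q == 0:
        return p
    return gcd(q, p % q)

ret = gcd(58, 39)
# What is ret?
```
Call trace:
gcd(p=58, q=39)
  gcd(p=39, q=19)
    gcd(p=19, q=1)
      gcd(p=1, q=0)
      -> return 1
    -> return 1
  -> return 1
-> return 1

Final answer: 1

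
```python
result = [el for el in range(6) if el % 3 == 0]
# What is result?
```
Trace:
  el=0
  el=1
  el=2
  el=3
  el=4
  el=5
  result=[0, 3]

Final answer: [0, 3]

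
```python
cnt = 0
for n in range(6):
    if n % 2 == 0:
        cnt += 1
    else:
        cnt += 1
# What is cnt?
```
Trace:
  cnt=0
  cnt=1, n=0
  cnt=2, n=1
  cnt=3, n=2
  cnt=4, n=3
  cnt=5, n=4
  cnt=6, n=5

Final answer: 6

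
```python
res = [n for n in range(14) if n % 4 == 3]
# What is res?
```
Trace:
  n=0
  n=1
  n=2
  n=3
  n=4
  n=5
  n=6
  n=7
  n=8
  n=9
  n=10
  n=11
  n=12
  n=13
  res=[3, 7, 11]

Final answer: [3, 7, 11]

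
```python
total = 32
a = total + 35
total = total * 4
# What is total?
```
Trace:
  total=32
  total=32, a=67
  total=128, a=67

Final answer: 128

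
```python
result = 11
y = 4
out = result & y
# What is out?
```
Trace:
  result=11
  result=11, y=4
  result=11, y=4, out=0

Final answer: 0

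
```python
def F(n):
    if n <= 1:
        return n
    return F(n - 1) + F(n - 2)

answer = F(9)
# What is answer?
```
Call trace (a repeated sub-call is expanded the first time; later identical calls just restate its return value):
F(n=9)
  F(n=8)
    F(n=7)
      F(n=6)
        F(n=5)
          F(n=4)
            F(n=3)
              F(n=2)
                F(n=1)
                -> return 1
                F(n=0)
                -> return 0
              -> return 1
              F(n=1)
              -> return 1
            -> return 2
            F(n=2) -> return 1  (same call as traced above)
          -> return 3
          F(n=3) -> return 2  (same call as traced above)
        -> return 5
        F(n=4) -> return 3  (same call as traced above)
      -> return 8
      F(n=5) -> return 5  (same call as traced above)
    -> return 13
    F(n=6) -> return 8  (same call as traced above)
  -> return 21
  F(n=7) -> return 13  (same call as traced above)
-> return 34

Final answer: 34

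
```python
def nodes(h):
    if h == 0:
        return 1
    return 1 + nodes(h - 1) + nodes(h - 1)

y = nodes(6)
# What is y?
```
Call trace (a repeated sub-call is expanded the first time; later identical calls just restate its return value):
nodes(h=6)
  nodes(h=5)
    nodes(h=4)
      nodes(h=3)
        nodes(h=2)
          nodes(h=1)
            nodes(h=0)
            -> return 1
            nodes(h=0)
            -> return 1
          -> return 3
          nodes(h=1) -> return 3  (same call as traced above)
        -> return 7
        nodes(h=2) -> return 7  (same call as traced above)
      -> return 15
      nodes(h=3) -> return 15  (same call as traced above)
    -> return 31
    nodes(h=4) -> return 31  (same call as traced above)
  -> return 63
  nodes(h=5) -> return 63  (same call as traced above)
-> return 127

Final answer: 127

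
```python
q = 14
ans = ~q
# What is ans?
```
Trace:
  q=14
  q=14, ans=-15

Final answer: -15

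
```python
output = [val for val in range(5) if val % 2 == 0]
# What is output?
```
Trace:
  val=0
  val=1
  val=2
  val=3
  val=4
  output=[0, 2, 4]

Final answer: [0, 2, 4]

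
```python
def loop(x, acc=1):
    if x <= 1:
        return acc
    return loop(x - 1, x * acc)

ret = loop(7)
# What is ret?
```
Call trace:
loop(x=7, acc=1)
  loop(x=6, acc=7)
    loop(x=5, acc=42)
      loop(x=4, acc=210)
        loop(x=3, acc=840)
          loop(x=2, acc=2520)
            loop(x=1, acc=5040)
            -> return 5040
          -> return 5040
        -> return 5040
      -> return 5040
    -> return 5040
  -> return 5040
-> return 5040

Final answer: 5040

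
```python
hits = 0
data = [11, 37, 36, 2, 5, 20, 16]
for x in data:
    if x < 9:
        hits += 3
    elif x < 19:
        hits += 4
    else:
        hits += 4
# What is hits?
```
Trace:
  hits=0
  hits=4, x=11
  hits=8, x=37
  hits=12, x=36
  hits=15, x=2
  hits=18, x=5
  hits=22, x=20
  hits=26, x=16

Final answer: 26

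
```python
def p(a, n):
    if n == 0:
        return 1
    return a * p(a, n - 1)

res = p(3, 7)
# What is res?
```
Call trace:
p(a=3, n=7)
  p(a=3, n=6)
    p(a=3, n=5)
      p(a=3, n=4)
        p(a=3, n=3)
          p(a=3, n=2)
            p(a=3, n=1)
              p(a=3, n=0)
              -> return 1
            -> return 3
          -> return 9
        -> return 27
      -> return 81
    -> return 243
  -> return 729
-> return 2187

Final answer: 2187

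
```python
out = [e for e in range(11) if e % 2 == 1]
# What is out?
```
Trace:
  e=0
  e=1
  e=2
  e=3
  e=4
  e=5
  e=6
  e=7
  e=8
  e=9
  e=10
  out=[1, 3, 5, 7, 9]

Final answer: [1, 3, 5, 7, 9]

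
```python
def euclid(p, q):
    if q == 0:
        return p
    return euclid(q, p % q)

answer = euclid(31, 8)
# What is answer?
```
Call trace:
euclid(p=31, q=8)
  euclid(p=8, q=7)
    euclid(p=7, q=1)
      euclid(p=1, q=0)
      -> return 1
    -> return 1
  -> return 1
-> return 1

Final answer: 1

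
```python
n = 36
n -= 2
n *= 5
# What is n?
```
Trace:
  n=36
  n=34
  n=170

Final answer: 170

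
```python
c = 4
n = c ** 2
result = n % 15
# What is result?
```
Trace:
  c=4
  c=4, n=16
  c=4, n=16, result=1

Final answer: 1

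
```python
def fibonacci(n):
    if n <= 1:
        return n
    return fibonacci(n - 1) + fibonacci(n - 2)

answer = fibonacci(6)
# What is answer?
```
Call trace (a repeated sub-call is expanded the first time; later identical calls just restate its return value):
fibonacci(n=6)
  fibonacci(n=5)
    fibonacci(n=4)
      fibonacci(n=3)
        fibonacci(n=2)
          fibonacci(n=1)
          -> return 1
          fibonacci(n=0)
          -> return 0
        -> return 1
        fibonacci(n=1)
        -> return 1
      -> return 2
      fibonacci(n=2) -> return 1  (same call as traced above)
    -> return 3
    fibonacci(n=3) -> return 2  (same call as traced above)
  -> return 5
  fibonacci(n=4) -> return 3  (same call as traced above)
-> return 8

Final answer: 8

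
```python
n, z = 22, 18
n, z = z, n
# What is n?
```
Trace:
  n=22, z=18
  n=18, z=22

Final answer: 18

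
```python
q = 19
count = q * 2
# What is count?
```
Trace:
  q=19
  q=19, count=38

Final answer: 38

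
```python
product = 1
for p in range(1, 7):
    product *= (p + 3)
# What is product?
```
Trace:
  product=1
  product=4, p=1
  product=20, p=2
  product=120, p=3
  product=840, p=4
  product=6720, p=5
  product=60480, p=6

Final answer: 60480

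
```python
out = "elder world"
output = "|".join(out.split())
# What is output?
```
Trace:
  out='elder world'
  out='elder world', output='elder|world'

Final answer: 'elder|world'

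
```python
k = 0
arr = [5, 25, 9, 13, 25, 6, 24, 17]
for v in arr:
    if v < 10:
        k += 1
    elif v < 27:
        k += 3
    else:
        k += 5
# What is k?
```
Trace:
  k=0
  k=1, v=5
  k=4, v=25
  k=5, v=9
  k=8, v=13
  k=11, v=25
  k=12, v=6
  k=15, v=24
  k=18, v=17

Final answer: 18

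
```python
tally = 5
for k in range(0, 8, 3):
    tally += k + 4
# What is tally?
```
Trace:
  tally=5
  tally=9, k=0
  tally=16, k=3
  tally=26, k=6

Final answer: 26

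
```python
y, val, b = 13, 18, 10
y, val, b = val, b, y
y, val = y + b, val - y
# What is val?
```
Trace:
  y=13, val=18, b=10
  y=18, val=10, b=13
  y=31, val=-8, b=13

Final answer: -8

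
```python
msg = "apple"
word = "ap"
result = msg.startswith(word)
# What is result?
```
Trace:
  msg='apple'
  msg='apple', word='ap'
  msg='apple', word='ap', result=True

Final answer: True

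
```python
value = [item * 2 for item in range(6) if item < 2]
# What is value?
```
Trace:
  item=0
  item=1
  item=2
  item=3
  item=4
  item=5
  value=[0, 2]

Final answer: [0, 2]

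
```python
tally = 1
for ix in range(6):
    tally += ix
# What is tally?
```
Trace:
  tally=1
  tally=1, ix=0
  tally=2, ix=1
  tally=4, ix=2
  tally=7, ix=3
  tally=11, ix=4
  tally=16, ix=5

Final answer: 16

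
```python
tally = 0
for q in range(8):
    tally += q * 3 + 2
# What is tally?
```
Trace:
  tally=0
  tally=2, q=0
  tally=7, q=1
  tally=15, q=2
  tally=26, q=3
  tally=40, q=4
  tally=57, q=5
  tally=77, q=6
  tally=100, q=7

Final answer: 100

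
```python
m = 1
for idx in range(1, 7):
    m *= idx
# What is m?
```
Trace:
  m=1
  m=1, idx=1
  m=2, idx=2
  m=6, idx=3
  m=24, idx=4
  m=120, idx=5
  m=720, idx=6

Final answer: 720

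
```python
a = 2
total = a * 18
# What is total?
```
Trace:
  a=2
  a=2, total=36

Final answer: 36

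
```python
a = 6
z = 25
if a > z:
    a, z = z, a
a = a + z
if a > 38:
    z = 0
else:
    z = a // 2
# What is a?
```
Trace:
  a=6
  a=6, z=25
  a=6, z=25
  a=31, z=25
  a=31, z=15

Final answer: 31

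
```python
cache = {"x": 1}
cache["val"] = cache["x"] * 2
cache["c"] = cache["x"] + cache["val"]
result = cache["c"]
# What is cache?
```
Trace:
  cache={'x': 1}
  cache={'x': 1, 'val': 2}
  cache={'x': 1, 'val': 2, 'c': 3}
  cache={'x': 1, 'val': 2, 'c': 3}, result=3

Final answer: {'x': 1, 'val': 2, 'c': 3}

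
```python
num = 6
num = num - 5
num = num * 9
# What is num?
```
Trace:
  num=6
  num=1
  num=9

Final answer: 9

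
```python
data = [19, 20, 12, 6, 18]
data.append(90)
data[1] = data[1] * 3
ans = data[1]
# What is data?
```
Trace:
  data=[19, 20, 12, 6, 18]
  data=[19, 20, 12, 6, 18, 90]
  data=[19, 60, 12, 6, 18, 90]
  data=[19, 60, 12, 6, 18, 90], ans=60

Final answer: [19, 60, 12, 6, 18, 90]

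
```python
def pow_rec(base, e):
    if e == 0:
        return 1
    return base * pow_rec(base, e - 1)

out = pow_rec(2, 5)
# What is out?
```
Call trace:
pow_rec(base=2, e=5)
  pow_rec(base=2, e=4)
    pow_rec(base=2, e=3)
      pow_rec(base=2, e=2)
        pow_rec(base=2, e=1)
          pow_rec(base=2, e=0)
          -> return 1
        -> return 2
      -> return 4
    -> return 8
  -> return 16
-> return 32

Final answer: 32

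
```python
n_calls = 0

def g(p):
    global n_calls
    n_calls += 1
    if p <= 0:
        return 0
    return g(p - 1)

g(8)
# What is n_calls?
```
Call trace:
g(p=8)
  g(p=7)
    g(p=6)
      g(p=5)
        g(p=4)
          g(p=3)
            g(p=2)
              g(p=1)
                g(p=0)
                -> return 0
              -> return 0
            -> return 0
          -> return 0
        -> return 0
      -> return 0
    -> return 0
  -> return 0
-> return 0

n_calls is incremented once per call. g is entered once for each p = 8, 7, 6, 5, 4, 3, 2, 1, 0 (the p <= 0 call returns without recursing), i.e. 8 + 1 calls.
n_calls = 9

Final answer: 9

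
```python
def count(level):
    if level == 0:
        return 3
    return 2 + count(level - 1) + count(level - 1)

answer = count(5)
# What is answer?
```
Call trace (a repeated sub-call is expanded the first time; later identical calls just restate its return value):
count(level=5)
  count(level=4)
    count(level=3)
      count(level=2)
        count(level=1)
          count(level=0)
          -> return 3
          count(level=0)
          -> return 3
        -> return 8
        count(level=1) -> return 8  (same call as traced above)
      -> return 18
      count(level=2) -> return 18  (same call as traced above)
    -> return 38
    count(level=3) -> return 38  (same call as traced above)
  -> return 78
  count(level=4) -> return 78  (same call as traced above)
-> return 158

Final answer: 158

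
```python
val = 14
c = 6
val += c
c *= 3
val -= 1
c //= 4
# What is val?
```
Trace:
  val=14
  val=14, c=6
  val=20, c=6
  val=20, c=18
  val=19, c=18
  val=19, c=4

Final answer: 19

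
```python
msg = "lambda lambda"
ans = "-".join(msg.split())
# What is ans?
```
Trace:
  msg='lambda lambda'
  msg='lambda lambda', ans='lambda-lambda'

Final answer: 'lambda-lambda'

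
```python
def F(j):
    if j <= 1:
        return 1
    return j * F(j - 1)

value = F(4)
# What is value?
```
Call trace:
F(j=4)
  F(j=3)
    F(j=2)
      F(j=1)
      -> return 1
    -> return 2
  -> return 6
-> return 24

Final answer: 24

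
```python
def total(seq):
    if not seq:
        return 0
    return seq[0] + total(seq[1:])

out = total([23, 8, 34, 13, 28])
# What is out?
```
Call trace:
total(seq=[23, 8, 34, 13, 28])
  total(seq=[8, 34, 13, 28])
    total(seq=[34, 13, 28])
      total(seq=[13, 28])
        total(seq=[28])
          total(seq=[])
          -> return 0
        -> return 28
      -> return 41
    -> return 75
  -> return 83
-> return 106

Final answer: 106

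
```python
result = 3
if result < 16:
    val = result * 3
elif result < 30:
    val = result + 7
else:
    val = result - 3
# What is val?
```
Trace:
  result=3
  result=3, val=9

Final answer: 9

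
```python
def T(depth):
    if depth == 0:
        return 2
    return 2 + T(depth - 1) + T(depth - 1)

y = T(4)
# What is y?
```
Call trace (a repeated sub-call is expanded the first time; later identical calls just restate its return value):
T(depth=4)
  T(depth=3)
    T(depth=2)
      T(depth=1)
        T(depth=0)
        -> return 2
        T(depth=0)
        -> return 2
      -> return 6
      T(depth=1) -> return 6  (same call as traced above)
    -> return 14
    T(depth=2) -> return 14  (same call as traced above)
  -> return 30
  T(depth=3) -> return 30  (same call as traced above)
-> return 62

Final answer: 62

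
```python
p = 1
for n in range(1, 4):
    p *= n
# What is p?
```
Trace:
  p=1
  p=1, n=1
  p=2, n=2
  p=6, n=3

Final answer: 6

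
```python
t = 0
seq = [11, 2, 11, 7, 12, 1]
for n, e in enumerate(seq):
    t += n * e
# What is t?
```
Trace:
  t=0
  t=0, n=0, e=11
  t=2, n=1, e=2
  t=24, n=2, e=11
  t=45, n=3, e=7
  t=93, n=4, e=12
  t=98, n=5, e=1

Final answer: 98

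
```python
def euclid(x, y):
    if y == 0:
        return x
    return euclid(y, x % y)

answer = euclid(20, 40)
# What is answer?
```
Call trace:
euclid(x=20, y=40)
  euclid(x=40, y=20)
    euclid(x=20, y=0)
    -> return 20
  -> return 20
-> return 20

Final answer: 20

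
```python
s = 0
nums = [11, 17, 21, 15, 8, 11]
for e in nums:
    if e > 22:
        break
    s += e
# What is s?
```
Trace:
  s=0
  s=11, e=11
  s=28, e=17
  s=49, e=21
  s=64, e=15
  s=72, e=8
  s=83, e=11

Final answer: 83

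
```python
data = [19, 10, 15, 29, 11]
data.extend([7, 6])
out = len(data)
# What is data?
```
Trace:
  data=[19, 10, 15, 29, 11]
  data=[19, 10, 15, 29, 11, 7, 6]
  data=[19, 10, 15, 29, 11, 7, 6], out=7

Final answer: [19, 10, 15, 29, 11, 7, 6]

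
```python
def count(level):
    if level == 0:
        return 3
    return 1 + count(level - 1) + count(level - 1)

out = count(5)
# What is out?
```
Call trace (a repeated sub-call is expanded the first time; later identical calls just restate its return value):
count(level=5)
  count(level=4)
    count(level=3)
      count(level=2)
        count(level=1)
          count(level=0)
          -> return 3
          count(level=0)
          -> return 3
        -> return 7
        count(level=1) -> return 7  (same call as traced above)
      -> return 15
      count(level=2) -> return 15  (same call as traced above)
    -> return 31
    count(level=3) -> return 31  (same call as traced above)
  -> return 63
  count(level=4) -> return 63  (same call as traced above)
-> return 127

Final answer: 127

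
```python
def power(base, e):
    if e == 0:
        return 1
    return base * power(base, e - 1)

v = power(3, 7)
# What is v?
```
Call trace:
power(base=3, e=7)
  power(base=3, e=6)
    power(base=3, e=5)
      power(base=3, e=4)
        power(base=3, e=3)
          power(base=3, e=2)
            power(base=3, e=1)
              power(base=3, e=0)
              -> return 1
            -> return 3
          -> return 9
        -> return 27
      -> return 81
    -> return 243
  -> return 729
-> return 2187

Final answer: 2187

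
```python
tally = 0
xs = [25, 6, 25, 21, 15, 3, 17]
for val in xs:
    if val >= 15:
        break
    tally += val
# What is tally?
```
Trace:
  tally=0
  tally=0, val=25

Final answer: 0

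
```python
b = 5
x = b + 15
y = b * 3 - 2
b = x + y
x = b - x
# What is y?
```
Trace:
  b=5
  b=5, x=20
  b=5, x=20, y=13
  b=33, x=20, y=13
  b=33, x=13, y=13

Final answer: 13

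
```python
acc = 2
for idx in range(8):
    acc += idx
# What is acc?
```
Trace:
  acc=2
  acc=2, idx=0
  acc=3, idx=1
  acc=5, idx=2
  acc=8, idx=3
  acc=12, idx=4
  acc=17, idx=5
  acc=23, idx=6
  acc=30, idx=7

Final answer: 30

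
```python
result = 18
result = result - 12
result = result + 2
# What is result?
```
Trace:
  result=18
  result=6
  result=8

Final answer: 8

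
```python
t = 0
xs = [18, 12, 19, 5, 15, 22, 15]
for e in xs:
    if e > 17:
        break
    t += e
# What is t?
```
Trace:
  t=0
  t=0, e=18

Final answer: 0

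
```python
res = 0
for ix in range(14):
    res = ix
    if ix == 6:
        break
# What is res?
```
Trace:
  res=0
  res=0, ix=0
  res=1, ix=1
  res=2, ix=2
  res=3, ix=3
  res=4, ix=4
  res=5, ix=5
  res=6, ix=6

Final answer: 6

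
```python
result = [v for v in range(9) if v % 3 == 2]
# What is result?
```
Trace:
  v=0
  v=1
  v=2
  v=3
  v=4
  v=5
  v=6
  v=7
  v=8
  result=[2, 5, 8]

Final answer: [2, 5, 8]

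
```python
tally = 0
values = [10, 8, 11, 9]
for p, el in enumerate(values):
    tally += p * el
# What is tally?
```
Trace:
  tally=0
  tally=0, p=0, el=10
  tally=8, p=1, el=8
  tally=30, p=2, el=11
  tally=57, p=3, el=9

Final answer: 57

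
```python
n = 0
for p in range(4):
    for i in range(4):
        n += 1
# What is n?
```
Trace:
  n=0
  n=1, p=0, i=0
  n=2, p=0, i=1
  n=3, p=0, i=2
  n=4, p=0, i=3
  n=5, p=1, i=0
  n=6, p=1, i=1
  n=7, p=1, i=2
  n=8, p=1, i=3
  n=9, p=2, i=0
  n=10, p=2, i=1
  n=11, p=2, i=2
  n=12, p=2, i=3
  n=13, p=3, i=0
  n=14, p=3, i=1
  n=15, p=3, i=2
  n=16, p=3, i=3

Final answer: 16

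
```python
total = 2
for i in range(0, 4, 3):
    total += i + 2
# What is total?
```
Trace:
  total=2
  total=4, i=0
  total=9, i=3

Final answer: 9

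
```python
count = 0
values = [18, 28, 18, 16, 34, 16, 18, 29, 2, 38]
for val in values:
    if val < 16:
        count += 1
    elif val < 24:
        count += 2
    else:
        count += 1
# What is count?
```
Trace:
  count=0
  count=2, val=18
  count=3, val=28
  count=5, val=18
  count=7, val=16
  count=8, val=34
  count=10, val=16
  count=12, val=18
  count=13, val=29
  count=14, val=2
  count=15, val=38

Final answer: 15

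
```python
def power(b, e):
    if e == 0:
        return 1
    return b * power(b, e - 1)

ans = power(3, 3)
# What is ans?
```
Call trace:
power(b=3, e=3)
  power(b=3, e=2)
    power(b=3, e=1)
      power(b=3, e=0)
      -> return 1
    -> return 3
  -> return 9
-> return 27

Final answer: 27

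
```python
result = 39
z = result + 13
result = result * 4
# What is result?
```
Trace:
  result=39
  result=39, z=52
  result=156, z=52

Final answer: 156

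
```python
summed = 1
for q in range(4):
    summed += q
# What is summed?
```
Trace:
  summed=1
  summed=1, q=0
  summed=2, q=1
  summed=4, q=2
  summed=7, q=3

Final answer: 7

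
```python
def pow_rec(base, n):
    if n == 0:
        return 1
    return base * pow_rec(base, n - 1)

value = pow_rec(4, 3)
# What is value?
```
Call trace:
pow_rec(base=4, n=3)
  pow_rec(base=4, n=2)
    pow_rec(base=4, n=1)
      pow_rec(base=4, n=0)
      -> return 1
    -> return 4
  -> return 16
-> return 64

Final answer: 64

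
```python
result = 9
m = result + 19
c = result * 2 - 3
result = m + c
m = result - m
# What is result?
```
Trace:
  result=9
  result=9, m=28
  result=9, m=28, c=15
  result=43, m=28, c=15
  result=43, m=15, c=15

Final answer: 43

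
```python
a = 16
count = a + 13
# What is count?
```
Trace:
  a=16
  a=16, count=29

Final answer: 29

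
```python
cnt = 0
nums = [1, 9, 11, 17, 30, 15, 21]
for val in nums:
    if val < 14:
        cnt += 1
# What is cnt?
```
Trace:
  cnt=0
  cnt=1, val=1
  cnt=2, val=9
  cnt=3, val=11
  cnt=3, val=17
  cnt=3, val=30
  cnt=3, val=15
  cnt=3, val=21

Final answer: 3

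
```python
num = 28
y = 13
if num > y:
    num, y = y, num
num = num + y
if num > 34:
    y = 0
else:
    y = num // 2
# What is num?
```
Trace:
  num=28
  num=28, y=13
  num=13, y=28
  num=41, y=28
  num=41, y=0

Final answer: 41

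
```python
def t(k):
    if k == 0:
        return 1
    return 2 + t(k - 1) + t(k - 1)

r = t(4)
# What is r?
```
Call trace (a repeated sub-call is expanded the first time; later identical calls just restate its return value):
t(k=4)
  t(k=3)
    t(k=2)
      t(k=1)
        t(k=0)
        -> return 1
        t(k=0)
        -> return 1
      -> return 4
      t(k=1) -> return 4  (same call as traced above)
    -> return 10
    t(k=2) -> return 10  (same call as traced above)
  -> return 22
  t(k=3) -> return 22  (same call as traced above)
-> return 46

Final answer: 46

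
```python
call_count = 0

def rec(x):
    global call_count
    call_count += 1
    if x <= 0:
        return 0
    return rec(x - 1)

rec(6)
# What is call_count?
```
Call trace:
rec(x=6)
  rec(x=5)
    rec(x=4)
      rec(x=3)
        rec(x=2)
          rec(x=1)
            rec(x=0)
            -> return 0
          -> return 0
        -> return 0
      -> return 0
    -> return 0
  -> return 0
-> return 0

call_count is incremented once per call. rec is entered once for each x = 6, 5, 4, 3, 2, 1, 0 (the x <= 0 call returns without recursing), i.e. 6 + 1 calls.
call_count = 7

Final answer: 7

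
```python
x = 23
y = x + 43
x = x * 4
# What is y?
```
Trace:
  x=23
  x=23, y=66
  x=92, y=66

Final answer: 66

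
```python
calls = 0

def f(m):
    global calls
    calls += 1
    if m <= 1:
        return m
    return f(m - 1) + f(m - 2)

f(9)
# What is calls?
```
Call trace (a repeated sub-call is expanded the first time; later identical calls just restate its return value):
f(m=9)
  f(m=8)
    f(m=7)
      f(m=6)
        f(m=5)
          f(m=4)
            f(m=3)
              f(m=2)
                f(m=1)
                -> return 1
                f(m=0)
                -> return 0
              -> return 1
              f(m=1)
              -> return 1
            -> return 2
            f(m=2) -> return 1  (same call as traced above)
          -> return 3
          f(m=3) -> return 2  (same call as traced above)
        -> return 5
        f(m=4) -> return 3  (same call as traced above)
      -> return 8
      f(m=5) -> return 5  (same call as traced above)
    -> return 13
    f(m=6) -> return 8  (same call as traced above)
  -> return 21
  f(m=7) -> return 13  (same call as traced above)
-> return 34

calls is incremented once per call, so count the calls in each subtree. Let C(m) = number of calls made by f(m).
C(0) = C(1) = 1 (base case, no recursion); C(m) = 1 + C(m - 1) + C(m - 2) otherwise.
C(2) = 1 + C(1) + C(0) = 1 + 1 + 1 = 3
C(3) = 1 + C(2) + C(1) = 1 + 3 + 1 = 5
C(4) = 1 + C(3) + C(2) = 1 + 5 + 3 = 9
C(5) = 1 + C(4) + C(3) = 1 + 9 + 5 = 15
C(6) = 1 + C(5) + C(4) = 1 + 15 + 9 = 25
C(7) = 1 + C(6) + C(5) = 1 + 25 + 15 = 41
C(8) = 1 + C(7) + C(6) = 1 + 41 + 25 = 67
C(9) = 1 + C(8) + C(7) = 1 + 67 + 41 = 109
calls = C(9) = 109

Final answer: 109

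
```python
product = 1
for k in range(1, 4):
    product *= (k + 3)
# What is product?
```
Trace:
  product=1
  product=4, k=1
  product=20, k=2
  product=120, k=3

Final answer: 120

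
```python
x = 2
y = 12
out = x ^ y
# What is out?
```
Trace:
  x=2
  x=2, y=12
  x=2, y=12, out=14

Final answer: 14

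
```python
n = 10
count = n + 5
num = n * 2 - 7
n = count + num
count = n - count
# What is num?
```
Trace:
  n=10
  n=10, count=15
  n=10, count=15, num=13
  n=28, count=15, num=13
  n=28, count=13, num=13

Final answer: 13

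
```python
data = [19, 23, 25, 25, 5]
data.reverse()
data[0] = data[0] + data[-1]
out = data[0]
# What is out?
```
Trace:
  data=[19, 23, 25, 25, 5]
  data=[5, 25, 25, 23, 19]
  data=[24, 25, 25, 23, 19]
  data=[24, 25, 25, 23, 19], out=24

Final answer: 24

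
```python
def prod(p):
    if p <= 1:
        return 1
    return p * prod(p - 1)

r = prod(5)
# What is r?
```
Call trace:
prod(p=5)
  prod(p=4)
    prod(p=3)
      prod(p=2)
        prod(p=1)
        -> return 1
      -> return 2
    -> return 6
  -> return 24
-> return 120

Final answer: 120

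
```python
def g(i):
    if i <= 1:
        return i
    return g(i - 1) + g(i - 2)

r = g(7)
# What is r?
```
Call trace (a repeated sub-call is expanded the first time; later identical calls just restate its return value):
g(i=7)
  g(i=6)
    g(i=5)
      g(i=4)
        g(i=3)
          g(i=2)
            g(i=1)
            -> return 1
            g(i=0)
            -> return 0
          -> return 1
          g(i=1)
          -> return 1
        -> return 2
        g(i=2) -> return 1  (same call as traced above)
      -> return 3
      g(i=3) -> return 2  (same call as traced above)
    -> return 5
    g(i=4) -> return 3  (same call as traced above)
  -> return 8
  g(i=5) -> return 5  (same call as traced above)
-> return 13

Final answer: 13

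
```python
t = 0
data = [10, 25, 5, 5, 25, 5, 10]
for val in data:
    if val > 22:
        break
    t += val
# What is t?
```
Trace:
  t=0
  t=10, val=10
  t=10, val=25

Final answer: 10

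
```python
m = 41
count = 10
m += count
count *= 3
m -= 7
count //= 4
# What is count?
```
Trace:
  m=41
  m=41, count=10
  m=51, count=10
  m=51, count=30
  m=44, count=30
  m=44, count=7

Final answer: 7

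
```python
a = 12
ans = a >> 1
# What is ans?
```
Trace:
  a=12
  a=12, ans=6

Final answer: 6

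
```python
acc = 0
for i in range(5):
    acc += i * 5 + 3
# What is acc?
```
Trace:
  acc=0
  acc=3, i=0
  acc=11, i=1
  acc=24, i=2
  acc=42, i=3
  acc=65, i=4

Final answer: 65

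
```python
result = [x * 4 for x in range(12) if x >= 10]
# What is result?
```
Trace:
  x=0
  x=1
  x=2
  x=3
  x=4
  x=5
  x=6
  x=7
  x=8
  x=9
  x=10
  x=11
  result=[40, 44]

Final answer: [40, 44]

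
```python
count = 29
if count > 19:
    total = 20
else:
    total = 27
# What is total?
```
Trace:
  count=29
  count=29, total=20

Final answer: 20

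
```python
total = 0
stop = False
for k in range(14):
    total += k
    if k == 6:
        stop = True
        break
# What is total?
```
Trace:
  total=0
  total=0, stop=False
  total=0, stop=False, k=0
  total=1, stop=False, k=1
  total=3, stop=False, k=2
  total=6, stop=False, k=3
  total=10, stop=False, k=4
  total=15, stop=False, k=5
  total=21, stop=True, k=6

Final answer: 21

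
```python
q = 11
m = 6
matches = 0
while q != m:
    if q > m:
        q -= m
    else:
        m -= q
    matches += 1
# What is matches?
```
Trace:
  q=11
  q=11, m=6
  q=11, m=6, matches=0
  q=5, m=6, matches=1
  q=5, m=1, matches=2
  q=4, m=1, matches=3
  q=3, m=1, matches=4
  q=2, m=1, matches=5
  q=1, m=1, matches=6

Final answer: 6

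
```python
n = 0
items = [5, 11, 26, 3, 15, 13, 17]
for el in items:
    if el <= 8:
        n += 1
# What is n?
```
Trace:
  n=0
  n=1, el=5
  n=1, el=11
  n=1, el=26
  n=2, el=3
  n=2, el=15
  n=2, el=13
  n=2, el=17

Final answer: 2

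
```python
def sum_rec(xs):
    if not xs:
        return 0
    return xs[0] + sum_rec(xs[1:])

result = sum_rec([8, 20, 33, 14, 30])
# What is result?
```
Call trace:
sum_rec(xs=[8, 20, 33, 14, 30])
  sum_rec(xs=[20, 33, 14, 30])
    sum_rec(xs=[33, 14, 30])
      sum_rec(xs=[14, 30])
        sum_rec(xs=[30])
          sum_rec(xs=[])
          -> return 0
        -> return 30
      -> return 44
    -> return 77
  -> return 97
-> return 105

Final answer: 105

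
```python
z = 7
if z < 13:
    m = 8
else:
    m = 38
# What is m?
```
Trace:
  z=7
  z=7, m=8

Final answer: 8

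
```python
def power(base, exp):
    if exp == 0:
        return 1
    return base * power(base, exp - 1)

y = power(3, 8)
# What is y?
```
Call trace:
power(base=3, exp=8)
  power(base=3, exp=7)
    power(base=3, exp=6)
      power(base=3, exp=5)
        power(base=3, exp=4)
          power(base=3, exp=3)
            power(base=3, exp=2)
              power(base=3, exp=1)
                power(base=3, exp=0)
                -> return 1
              -> return 3
            -> return 9
          -> return 27
        -> return 81
      -> return 243
    -> return 729
  -> return 2187
-> return 6561

Final answer: 6561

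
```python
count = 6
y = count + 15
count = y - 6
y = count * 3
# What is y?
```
Trace:
  count=6
  count=6, y=21
  count=15, y=21
  count=15, y=45

Final answer: 45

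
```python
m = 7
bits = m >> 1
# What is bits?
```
Trace:
  m=7
  m=7, bits=3

Final answer: 3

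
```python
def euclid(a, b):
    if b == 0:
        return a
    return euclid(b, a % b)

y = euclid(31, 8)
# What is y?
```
Call trace:
euclid(a=31, b=8)
  euclid(a=8, b=7)
    euclid(a=7, b=1)
      euclid(a=1, b=0)
      -> return 1
    -> return 1
  -> return 1
-> return 1

Final answer: 1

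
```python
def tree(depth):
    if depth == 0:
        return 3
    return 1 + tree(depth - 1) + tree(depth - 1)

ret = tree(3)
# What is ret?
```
Call trace (a repeated sub-call is expanded the first time; later identical calls just restate its return value):
tree(depth=3)
  tree(depth=2)
    tree(depth=1)
      tree(depth=0)
      -> return 3
      tree(depth=0)
      -> return 3
    -> return 7
    tree(depth=1) -> return 7  (same call as traced above)
  -> return 15
  tree(depth=2) -> return 15  (same call as traced above)
-> return 31

Final answer: 31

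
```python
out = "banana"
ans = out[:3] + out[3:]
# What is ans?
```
Trace:
  out='banana'
  out='banana', ans='banana'

Final answer: 'banana'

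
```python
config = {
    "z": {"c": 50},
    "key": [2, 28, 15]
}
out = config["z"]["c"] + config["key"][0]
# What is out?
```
Trace:
  config={'z': {'c': 50}, 'key': [2, 28, 15]}
  config={'z': {'c': 50}, 'key': [2, 28, 15]}, out=52

Final answer: 52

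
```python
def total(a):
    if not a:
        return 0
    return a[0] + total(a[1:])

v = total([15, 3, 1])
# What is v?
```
Call trace:
total(a=[15, 3, 1])
  total(a=[3, 1])
    total(a=[1])
      total(a=[])
      -> return 0
    -> return 1
  -> return 4
-> return 19

Final answer: 19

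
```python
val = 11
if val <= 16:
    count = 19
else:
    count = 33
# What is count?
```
Trace:
  val=11
  val=11, count=19

Final answer: 19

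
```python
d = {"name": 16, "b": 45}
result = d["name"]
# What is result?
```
Trace:
  d={'name': 16, 'b': 45}
  d={'name': 16, 'b': 45}, result=16

Final answer: 16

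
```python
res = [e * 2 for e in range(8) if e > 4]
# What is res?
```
Trace:
  e=0
  e=1
  e=2
  e=3
  e=4
  e=5
  e=6
  e=7
  res=[10, 12, 14]

Final answer: [10, 12, 14]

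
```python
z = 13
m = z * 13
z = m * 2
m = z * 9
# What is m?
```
Trace:
  z=13
  z=13, m=169
  z=338, m=169
  z=338, m=3042

Final answer: 3042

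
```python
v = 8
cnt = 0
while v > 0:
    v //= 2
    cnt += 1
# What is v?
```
Trace:
  v=8
  v=8, cnt=0
  v=4, cnt=1
  v=2, cnt=2
  v=1, cnt=3
  v=0, cnt=4

Final answer: 0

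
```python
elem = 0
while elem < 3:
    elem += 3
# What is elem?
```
Trace:
  elem=0
  elem=3

Final answer: 3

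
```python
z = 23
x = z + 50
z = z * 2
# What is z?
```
Trace:
  z=23
  z=23, x=73
  z=46, x=73

Final answer: 46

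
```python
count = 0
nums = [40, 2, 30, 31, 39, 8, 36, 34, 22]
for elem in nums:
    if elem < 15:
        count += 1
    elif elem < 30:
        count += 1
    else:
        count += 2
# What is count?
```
Trace:
  count=0
  count=2, elem=40
  count=3, elem=2
  count=5, elem=30
  count=7, elem=31
  count=9, elem=39
  count=10, elem=8
  count=12, elem=36
  count=14, elem=34
  count=15, elem=22

Final answer: 15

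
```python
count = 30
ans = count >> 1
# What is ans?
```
Trace:
  count=30
  count=30, ans=15

Final answer: 15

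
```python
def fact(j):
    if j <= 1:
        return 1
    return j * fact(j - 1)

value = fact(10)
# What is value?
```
Call trace:
fact(j=10)
  fact(j=9)
    fact(j=8)
      fact(j=7)
        fact(j=6)
          fact(j=5)
            fact(j=4)
              fact(j=3)
                fact(j=2)
                  fact(j=1)
                  -> return 1
                -> return 2
              -> return 6
            -> return 24
          -> return 120
        -> return 720
      -> return 5040
    -> return 40320
  -> return 362880
-> return 3628800

Final answer: 3628800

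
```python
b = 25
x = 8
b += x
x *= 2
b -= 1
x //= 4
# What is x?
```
Trace:
  b=25
  b=25, x=8
  b=33, x=8
  b=33, x=16
  b=32, x=16
  b=32, x=4

Final answer: 4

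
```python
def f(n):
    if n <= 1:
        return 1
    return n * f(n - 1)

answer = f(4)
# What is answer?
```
Call trace:
f(n=4)
  f(n=3)
    f(n=2)
      f(n=1)
      -> return 1
    -> return 2
  -> return 6
-> return 24

Final answer: 24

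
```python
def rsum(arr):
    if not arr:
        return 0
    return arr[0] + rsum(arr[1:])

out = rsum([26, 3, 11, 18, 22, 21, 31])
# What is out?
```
Call trace:
rsum(arr=[26, 3, 11, 18, 22, 21, 31])
  rsum(arr=[3, 11, 18, 22, 21, 31])
    rsum(arr=[11, 18, 22, 21, 31])
      rsum(arr=[18, 22, 21, 31])
        rsum(arr=[22, 21, 31])
          rsum(arr=[21, 31])
            rsum(arr=[31])
              rsum(arr=[])
              -> return 0
            -> return 31
          -> return 52
        -> return 74
      -> return 92
    -> return 103
  -> return 106
-> return 132

Final answer: 132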